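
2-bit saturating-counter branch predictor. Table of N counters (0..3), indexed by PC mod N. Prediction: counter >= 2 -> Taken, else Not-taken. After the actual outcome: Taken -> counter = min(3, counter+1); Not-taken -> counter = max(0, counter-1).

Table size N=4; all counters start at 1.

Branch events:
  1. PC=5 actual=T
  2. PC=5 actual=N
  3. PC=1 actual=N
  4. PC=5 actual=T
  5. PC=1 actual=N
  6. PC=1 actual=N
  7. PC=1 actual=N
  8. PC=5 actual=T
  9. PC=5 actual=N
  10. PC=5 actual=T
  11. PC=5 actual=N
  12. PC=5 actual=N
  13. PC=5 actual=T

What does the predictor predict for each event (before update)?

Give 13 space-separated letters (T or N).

Answer: N T N N N N N N N N N N N

Derivation:
Ev 1: PC=5 idx=1 pred=N actual=T -> ctr[1]=2
Ev 2: PC=5 idx=1 pred=T actual=N -> ctr[1]=1
Ev 3: PC=1 idx=1 pred=N actual=N -> ctr[1]=0
Ev 4: PC=5 idx=1 pred=N actual=T -> ctr[1]=1
Ev 5: PC=1 idx=1 pred=N actual=N -> ctr[1]=0
Ev 6: PC=1 idx=1 pred=N actual=N -> ctr[1]=0
Ev 7: PC=1 idx=1 pred=N actual=N -> ctr[1]=0
Ev 8: PC=5 idx=1 pred=N actual=T -> ctr[1]=1
Ev 9: PC=5 idx=1 pred=N actual=N -> ctr[1]=0
Ev 10: PC=5 idx=1 pred=N actual=T -> ctr[1]=1
Ev 11: PC=5 idx=1 pred=N actual=N -> ctr[1]=0
Ev 12: PC=5 idx=1 pred=N actual=N -> ctr[1]=0
Ev 13: PC=5 idx=1 pred=N actual=T -> ctr[1]=1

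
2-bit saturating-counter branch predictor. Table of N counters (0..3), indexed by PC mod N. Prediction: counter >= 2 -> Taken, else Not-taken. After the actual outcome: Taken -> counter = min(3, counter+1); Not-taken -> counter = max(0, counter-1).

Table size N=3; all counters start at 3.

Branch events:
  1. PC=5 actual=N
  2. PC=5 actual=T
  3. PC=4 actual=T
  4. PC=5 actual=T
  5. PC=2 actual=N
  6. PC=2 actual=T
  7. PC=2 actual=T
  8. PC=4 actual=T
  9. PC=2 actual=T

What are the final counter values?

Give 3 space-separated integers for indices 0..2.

Ev 1: PC=5 idx=2 pred=T actual=N -> ctr[2]=2
Ev 2: PC=5 idx=2 pred=T actual=T -> ctr[2]=3
Ev 3: PC=4 idx=1 pred=T actual=T -> ctr[1]=3
Ev 4: PC=5 idx=2 pred=T actual=T -> ctr[2]=3
Ev 5: PC=2 idx=2 pred=T actual=N -> ctr[2]=2
Ev 6: PC=2 idx=2 pred=T actual=T -> ctr[2]=3
Ev 7: PC=2 idx=2 pred=T actual=T -> ctr[2]=3
Ev 8: PC=4 idx=1 pred=T actual=T -> ctr[1]=3
Ev 9: PC=2 idx=2 pred=T actual=T -> ctr[2]=3

Answer: 3 3 3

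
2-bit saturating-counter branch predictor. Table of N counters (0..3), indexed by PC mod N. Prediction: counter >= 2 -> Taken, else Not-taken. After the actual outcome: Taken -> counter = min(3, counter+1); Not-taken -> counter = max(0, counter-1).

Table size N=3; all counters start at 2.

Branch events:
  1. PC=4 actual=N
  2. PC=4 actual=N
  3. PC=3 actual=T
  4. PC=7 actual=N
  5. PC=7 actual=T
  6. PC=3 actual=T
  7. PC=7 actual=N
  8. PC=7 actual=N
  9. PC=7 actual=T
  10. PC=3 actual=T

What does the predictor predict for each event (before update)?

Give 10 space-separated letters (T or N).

Ev 1: PC=4 idx=1 pred=T actual=N -> ctr[1]=1
Ev 2: PC=4 idx=1 pred=N actual=N -> ctr[1]=0
Ev 3: PC=3 idx=0 pred=T actual=T -> ctr[0]=3
Ev 4: PC=7 idx=1 pred=N actual=N -> ctr[1]=0
Ev 5: PC=7 idx=1 pred=N actual=T -> ctr[1]=1
Ev 6: PC=3 idx=0 pred=T actual=T -> ctr[0]=3
Ev 7: PC=7 idx=1 pred=N actual=N -> ctr[1]=0
Ev 8: PC=7 idx=1 pred=N actual=N -> ctr[1]=0
Ev 9: PC=7 idx=1 pred=N actual=T -> ctr[1]=1
Ev 10: PC=3 idx=0 pred=T actual=T -> ctr[0]=3

Answer: T N T N N T N N N T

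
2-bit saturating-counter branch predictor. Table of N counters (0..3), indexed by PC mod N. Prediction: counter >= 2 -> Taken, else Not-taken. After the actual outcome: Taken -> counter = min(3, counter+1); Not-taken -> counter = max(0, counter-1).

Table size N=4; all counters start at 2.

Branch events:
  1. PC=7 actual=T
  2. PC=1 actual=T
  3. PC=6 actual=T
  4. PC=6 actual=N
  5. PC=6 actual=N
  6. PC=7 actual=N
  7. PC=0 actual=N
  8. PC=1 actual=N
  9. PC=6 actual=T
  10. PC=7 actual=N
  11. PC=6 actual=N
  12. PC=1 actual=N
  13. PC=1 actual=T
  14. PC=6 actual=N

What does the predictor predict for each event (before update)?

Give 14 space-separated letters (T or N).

Ev 1: PC=7 idx=3 pred=T actual=T -> ctr[3]=3
Ev 2: PC=1 idx=1 pred=T actual=T -> ctr[1]=3
Ev 3: PC=6 idx=2 pred=T actual=T -> ctr[2]=3
Ev 4: PC=6 idx=2 pred=T actual=N -> ctr[2]=2
Ev 5: PC=6 idx=2 pred=T actual=N -> ctr[2]=1
Ev 6: PC=7 idx=3 pred=T actual=N -> ctr[3]=2
Ev 7: PC=0 idx=0 pred=T actual=N -> ctr[0]=1
Ev 8: PC=1 idx=1 pred=T actual=N -> ctr[1]=2
Ev 9: PC=6 idx=2 pred=N actual=T -> ctr[2]=2
Ev 10: PC=7 idx=3 pred=T actual=N -> ctr[3]=1
Ev 11: PC=6 idx=2 pred=T actual=N -> ctr[2]=1
Ev 12: PC=1 idx=1 pred=T actual=N -> ctr[1]=1
Ev 13: PC=1 idx=1 pred=N actual=T -> ctr[1]=2
Ev 14: PC=6 idx=2 pred=N actual=N -> ctr[2]=0

Answer: T T T T T T T T N T T T N N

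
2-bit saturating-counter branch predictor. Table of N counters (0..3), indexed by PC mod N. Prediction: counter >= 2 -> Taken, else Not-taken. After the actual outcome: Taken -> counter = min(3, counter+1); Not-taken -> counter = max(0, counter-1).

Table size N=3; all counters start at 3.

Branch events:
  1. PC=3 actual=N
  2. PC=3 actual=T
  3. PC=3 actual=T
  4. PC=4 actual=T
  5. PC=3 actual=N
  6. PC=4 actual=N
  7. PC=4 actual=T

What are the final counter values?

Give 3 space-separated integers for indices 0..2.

Ev 1: PC=3 idx=0 pred=T actual=N -> ctr[0]=2
Ev 2: PC=3 idx=0 pred=T actual=T -> ctr[0]=3
Ev 3: PC=3 idx=0 pred=T actual=T -> ctr[0]=3
Ev 4: PC=4 idx=1 pred=T actual=T -> ctr[1]=3
Ev 5: PC=3 idx=0 pred=T actual=N -> ctr[0]=2
Ev 6: PC=4 idx=1 pred=T actual=N -> ctr[1]=2
Ev 7: PC=4 idx=1 pred=T actual=T -> ctr[1]=3

Answer: 2 3 3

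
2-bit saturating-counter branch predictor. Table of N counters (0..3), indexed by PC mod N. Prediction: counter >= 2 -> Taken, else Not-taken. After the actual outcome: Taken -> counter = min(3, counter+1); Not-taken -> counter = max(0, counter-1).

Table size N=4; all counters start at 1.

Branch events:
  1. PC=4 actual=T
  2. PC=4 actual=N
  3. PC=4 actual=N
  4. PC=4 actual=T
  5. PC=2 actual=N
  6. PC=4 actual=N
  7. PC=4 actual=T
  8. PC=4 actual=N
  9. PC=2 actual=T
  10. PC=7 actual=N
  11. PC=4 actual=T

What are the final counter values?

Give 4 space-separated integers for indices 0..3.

Answer: 1 1 1 0

Derivation:
Ev 1: PC=4 idx=0 pred=N actual=T -> ctr[0]=2
Ev 2: PC=4 idx=0 pred=T actual=N -> ctr[0]=1
Ev 3: PC=4 idx=0 pred=N actual=N -> ctr[0]=0
Ev 4: PC=4 idx=0 pred=N actual=T -> ctr[0]=1
Ev 5: PC=2 idx=2 pred=N actual=N -> ctr[2]=0
Ev 6: PC=4 idx=0 pred=N actual=N -> ctr[0]=0
Ev 7: PC=4 idx=0 pred=N actual=T -> ctr[0]=1
Ev 8: PC=4 idx=0 pred=N actual=N -> ctr[0]=0
Ev 9: PC=2 idx=2 pred=N actual=T -> ctr[2]=1
Ev 10: PC=7 idx=3 pred=N actual=N -> ctr[3]=0
Ev 11: PC=4 idx=0 pred=N actual=T -> ctr[0]=1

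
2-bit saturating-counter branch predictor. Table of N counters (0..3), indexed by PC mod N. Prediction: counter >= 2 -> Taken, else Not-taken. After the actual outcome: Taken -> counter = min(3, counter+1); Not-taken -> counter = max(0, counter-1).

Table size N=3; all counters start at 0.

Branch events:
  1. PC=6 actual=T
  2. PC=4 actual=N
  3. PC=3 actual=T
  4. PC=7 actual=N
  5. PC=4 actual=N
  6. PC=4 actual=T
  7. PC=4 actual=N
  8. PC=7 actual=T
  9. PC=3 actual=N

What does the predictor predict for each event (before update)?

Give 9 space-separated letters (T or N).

Ev 1: PC=6 idx=0 pred=N actual=T -> ctr[0]=1
Ev 2: PC=4 idx=1 pred=N actual=N -> ctr[1]=0
Ev 3: PC=3 idx=0 pred=N actual=T -> ctr[0]=2
Ev 4: PC=7 idx=1 pred=N actual=N -> ctr[1]=0
Ev 5: PC=4 idx=1 pred=N actual=N -> ctr[1]=0
Ev 6: PC=4 idx=1 pred=N actual=T -> ctr[1]=1
Ev 7: PC=4 idx=1 pred=N actual=N -> ctr[1]=0
Ev 8: PC=7 idx=1 pred=N actual=T -> ctr[1]=1
Ev 9: PC=3 idx=0 pred=T actual=N -> ctr[0]=1

Answer: N N N N N N N N T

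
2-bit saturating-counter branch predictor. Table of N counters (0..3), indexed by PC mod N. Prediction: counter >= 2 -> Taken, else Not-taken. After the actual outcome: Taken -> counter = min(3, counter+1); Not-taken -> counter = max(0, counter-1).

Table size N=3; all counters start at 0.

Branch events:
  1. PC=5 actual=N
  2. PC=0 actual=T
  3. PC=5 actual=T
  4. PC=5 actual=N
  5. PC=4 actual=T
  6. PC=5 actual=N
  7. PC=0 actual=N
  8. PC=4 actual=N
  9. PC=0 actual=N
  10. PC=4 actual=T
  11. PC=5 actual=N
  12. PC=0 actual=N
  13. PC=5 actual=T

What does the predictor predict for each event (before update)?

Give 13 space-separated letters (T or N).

Ev 1: PC=5 idx=2 pred=N actual=N -> ctr[2]=0
Ev 2: PC=0 idx=0 pred=N actual=T -> ctr[0]=1
Ev 3: PC=5 idx=2 pred=N actual=T -> ctr[2]=1
Ev 4: PC=5 idx=2 pred=N actual=N -> ctr[2]=0
Ev 5: PC=4 idx=1 pred=N actual=T -> ctr[1]=1
Ev 6: PC=5 idx=2 pred=N actual=N -> ctr[2]=0
Ev 7: PC=0 idx=0 pred=N actual=N -> ctr[0]=0
Ev 8: PC=4 idx=1 pred=N actual=N -> ctr[1]=0
Ev 9: PC=0 idx=0 pred=N actual=N -> ctr[0]=0
Ev 10: PC=4 idx=1 pred=N actual=T -> ctr[1]=1
Ev 11: PC=5 idx=2 pred=N actual=N -> ctr[2]=0
Ev 12: PC=0 idx=0 pred=N actual=N -> ctr[0]=0
Ev 13: PC=5 idx=2 pred=N actual=T -> ctr[2]=1

Answer: N N N N N N N N N N N N N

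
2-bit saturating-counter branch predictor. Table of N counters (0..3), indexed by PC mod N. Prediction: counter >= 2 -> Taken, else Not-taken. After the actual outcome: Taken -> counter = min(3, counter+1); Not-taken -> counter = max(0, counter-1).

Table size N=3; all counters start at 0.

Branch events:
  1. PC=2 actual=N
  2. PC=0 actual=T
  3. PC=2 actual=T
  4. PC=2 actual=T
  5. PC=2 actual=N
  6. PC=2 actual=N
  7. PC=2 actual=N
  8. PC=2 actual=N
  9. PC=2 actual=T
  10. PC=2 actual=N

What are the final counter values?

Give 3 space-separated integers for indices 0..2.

Answer: 1 0 0

Derivation:
Ev 1: PC=2 idx=2 pred=N actual=N -> ctr[2]=0
Ev 2: PC=0 idx=0 pred=N actual=T -> ctr[0]=1
Ev 3: PC=2 idx=2 pred=N actual=T -> ctr[2]=1
Ev 4: PC=2 idx=2 pred=N actual=T -> ctr[2]=2
Ev 5: PC=2 idx=2 pred=T actual=N -> ctr[2]=1
Ev 6: PC=2 idx=2 pred=N actual=N -> ctr[2]=0
Ev 7: PC=2 idx=2 pred=N actual=N -> ctr[2]=0
Ev 8: PC=2 idx=2 pred=N actual=N -> ctr[2]=0
Ev 9: PC=2 idx=2 pred=N actual=T -> ctr[2]=1
Ev 10: PC=2 idx=2 pred=N actual=N -> ctr[2]=0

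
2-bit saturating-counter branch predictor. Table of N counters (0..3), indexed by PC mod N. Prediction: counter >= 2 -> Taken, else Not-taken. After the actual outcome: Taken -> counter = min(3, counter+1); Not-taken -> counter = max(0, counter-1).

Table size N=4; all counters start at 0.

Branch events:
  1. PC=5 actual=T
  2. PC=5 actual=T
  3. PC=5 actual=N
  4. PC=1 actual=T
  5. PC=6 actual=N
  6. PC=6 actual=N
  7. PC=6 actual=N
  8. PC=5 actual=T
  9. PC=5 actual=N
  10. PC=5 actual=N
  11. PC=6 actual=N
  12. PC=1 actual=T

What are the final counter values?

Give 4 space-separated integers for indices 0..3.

Answer: 0 2 0 0

Derivation:
Ev 1: PC=5 idx=1 pred=N actual=T -> ctr[1]=1
Ev 2: PC=5 idx=1 pred=N actual=T -> ctr[1]=2
Ev 3: PC=5 idx=1 pred=T actual=N -> ctr[1]=1
Ev 4: PC=1 idx=1 pred=N actual=T -> ctr[1]=2
Ev 5: PC=6 idx=2 pred=N actual=N -> ctr[2]=0
Ev 6: PC=6 idx=2 pred=N actual=N -> ctr[2]=0
Ev 7: PC=6 idx=2 pred=N actual=N -> ctr[2]=0
Ev 8: PC=5 idx=1 pred=T actual=T -> ctr[1]=3
Ev 9: PC=5 idx=1 pred=T actual=N -> ctr[1]=2
Ev 10: PC=5 idx=1 pred=T actual=N -> ctr[1]=1
Ev 11: PC=6 idx=2 pred=N actual=N -> ctr[2]=0
Ev 12: PC=1 idx=1 pred=N actual=T -> ctr[1]=2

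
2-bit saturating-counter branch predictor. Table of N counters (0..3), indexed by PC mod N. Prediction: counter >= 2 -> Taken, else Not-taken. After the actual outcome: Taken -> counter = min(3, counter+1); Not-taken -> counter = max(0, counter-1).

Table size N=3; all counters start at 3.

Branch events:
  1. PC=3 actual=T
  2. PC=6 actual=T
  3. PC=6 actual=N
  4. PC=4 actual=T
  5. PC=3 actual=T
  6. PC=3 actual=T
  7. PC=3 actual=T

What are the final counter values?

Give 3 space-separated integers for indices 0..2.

Answer: 3 3 3

Derivation:
Ev 1: PC=3 idx=0 pred=T actual=T -> ctr[0]=3
Ev 2: PC=6 idx=0 pred=T actual=T -> ctr[0]=3
Ev 3: PC=6 idx=0 pred=T actual=N -> ctr[0]=2
Ev 4: PC=4 idx=1 pred=T actual=T -> ctr[1]=3
Ev 5: PC=3 idx=0 pred=T actual=T -> ctr[0]=3
Ev 6: PC=3 idx=0 pred=T actual=T -> ctr[0]=3
Ev 7: PC=3 idx=0 pred=T actual=T -> ctr[0]=3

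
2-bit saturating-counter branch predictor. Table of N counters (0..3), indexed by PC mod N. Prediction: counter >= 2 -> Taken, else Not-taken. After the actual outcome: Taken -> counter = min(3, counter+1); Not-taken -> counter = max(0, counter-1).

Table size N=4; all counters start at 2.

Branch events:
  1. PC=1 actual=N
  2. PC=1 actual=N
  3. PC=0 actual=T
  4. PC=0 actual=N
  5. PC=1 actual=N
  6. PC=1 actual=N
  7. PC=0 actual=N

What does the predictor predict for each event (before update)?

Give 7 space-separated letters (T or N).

Answer: T N T T N N T

Derivation:
Ev 1: PC=1 idx=1 pred=T actual=N -> ctr[1]=1
Ev 2: PC=1 idx=1 pred=N actual=N -> ctr[1]=0
Ev 3: PC=0 idx=0 pred=T actual=T -> ctr[0]=3
Ev 4: PC=0 idx=0 pred=T actual=N -> ctr[0]=2
Ev 5: PC=1 idx=1 pred=N actual=N -> ctr[1]=0
Ev 6: PC=1 idx=1 pred=N actual=N -> ctr[1]=0
Ev 7: PC=0 idx=0 pred=T actual=N -> ctr[0]=1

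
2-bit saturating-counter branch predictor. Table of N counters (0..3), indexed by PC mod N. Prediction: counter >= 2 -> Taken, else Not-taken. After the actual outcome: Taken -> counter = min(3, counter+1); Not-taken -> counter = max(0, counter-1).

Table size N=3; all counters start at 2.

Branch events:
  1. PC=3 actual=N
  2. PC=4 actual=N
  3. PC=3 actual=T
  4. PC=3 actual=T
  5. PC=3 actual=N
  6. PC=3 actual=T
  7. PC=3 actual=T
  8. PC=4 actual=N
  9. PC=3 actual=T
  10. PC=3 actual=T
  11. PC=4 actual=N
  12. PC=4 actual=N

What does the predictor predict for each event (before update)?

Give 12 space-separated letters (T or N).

Answer: T T N T T T T N T T N N

Derivation:
Ev 1: PC=3 idx=0 pred=T actual=N -> ctr[0]=1
Ev 2: PC=4 idx=1 pred=T actual=N -> ctr[1]=1
Ev 3: PC=3 idx=0 pred=N actual=T -> ctr[0]=2
Ev 4: PC=3 idx=0 pred=T actual=T -> ctr[0]=3
Ev 5: PC=3 idx=0 pred=T actual=N -> ctr[0]=2
Ev 6: PC=3 idx=0 pred=T actual=T -> ctr[0]=3
Ev 7: PC=3 idx=0 pred=T actual=T -> ctr[0]=3
Ev 8: PC=4 idx=1 pred=N actual=N -> ctr[1]=0
Ev 9: PC=3 idx=0 pred=T actual=T -> ctr[0]=3
Ev 10: PC=3 idx=0 pred=T actual=T -> ctr[0]=3
Ev 11: PC=4 idx=1 pred=N actual=N -> ctr[1]=0
Ev 12: PC=4 idx=1 pred=N actual=N -> ctr[1]=0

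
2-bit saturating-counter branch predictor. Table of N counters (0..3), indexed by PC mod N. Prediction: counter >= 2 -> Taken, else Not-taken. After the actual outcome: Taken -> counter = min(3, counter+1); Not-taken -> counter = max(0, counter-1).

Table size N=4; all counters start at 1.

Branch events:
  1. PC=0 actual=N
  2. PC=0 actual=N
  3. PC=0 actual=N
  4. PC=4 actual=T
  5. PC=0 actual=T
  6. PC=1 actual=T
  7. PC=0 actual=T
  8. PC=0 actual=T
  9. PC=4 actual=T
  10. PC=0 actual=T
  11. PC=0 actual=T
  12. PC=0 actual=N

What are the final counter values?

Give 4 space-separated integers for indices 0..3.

Answer: 2 2 1 1

Derivation:
Ev 1: PC=0 idx=0 pred=N actual=N -> ctr[0]=0
Ev 2: PC=0 idx=0 pred=N actual=N -> ctr[0]=0
Ev 3: PC=0 idx=0 pred=N actual=N -> ctr[0]=0
Ev 4: PC=4 idx=0 pred=N actual=T -> ctr[0]=1
Ev 5: PC=0 idx=0 pred=N actual=T -> ctr[0]=2
Ev 6: PC=1 idx=1 pred=N actual=T -> ctr[1]=2
Ev 7: PC=0 idx=0 pred=T actual=T -> ctr[0]=3
Ev 8: PC=0 idx=0 pred=T actual=T -> ctr[0]=3
Ev 9: PC=4 idx=0 pred=T actual=T -> ctr[0]=3
Ev 10: PC=0 idx=0 pred=T actual=T -> ctr[0]=3
Ev 11: PC=0 idx=0 pred=T actual=T -> ctr[0]=3
Ev 12: PC=0 idx=0 pred=T actual=N -> ctr[0]=2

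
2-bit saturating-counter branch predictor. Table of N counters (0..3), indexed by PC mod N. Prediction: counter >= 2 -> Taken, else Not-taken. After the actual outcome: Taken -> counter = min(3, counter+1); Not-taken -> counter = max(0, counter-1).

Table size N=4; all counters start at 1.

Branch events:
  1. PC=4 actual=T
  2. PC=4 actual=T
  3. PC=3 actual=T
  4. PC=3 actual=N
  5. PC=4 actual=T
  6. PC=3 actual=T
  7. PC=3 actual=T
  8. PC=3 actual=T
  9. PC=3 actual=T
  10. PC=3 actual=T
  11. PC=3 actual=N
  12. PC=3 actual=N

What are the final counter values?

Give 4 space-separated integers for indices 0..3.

Answer: 3 1 1 1

Derivation:
Ev 1: PC=4 idx=0 pred=N actual=T -> ctr[0]=2
Ev 2: PC=4 idx=0 pred=T actual=T -> ctr[0]=3
Ev 3: PC=3 idx=3 pred=N actual=T -> ctr[3]=2
Ev 4: PC=3 idx=3 pred=T actual=N -> ctr[3]=1
Ev 5: PC=4 idx=0 pred=T actual=T -> ctr[0]=3
Ev 6: PC=3 idx=3 pred=N actual=T -> ctr[3]=2
Ev 7: PC=3 idx=3 pred=T actual=T -> ctr[3]=3
Ev 8: PC=3 idx=3 pred=T actual=T -> ctr[3]=3
Ev 9: PC=3 idx=3 pred=T actual=T -> ctr[3]=3
Ev 10: PC=3 idx=3 pred=T actual=T -> ctr[3]=3
Ev 11: PC=3 idx=3 pred=T actual=N -> ctr[3]=2
Ev 12: PC=3 idx=3 pred=T actual=N -> ctr[3]=1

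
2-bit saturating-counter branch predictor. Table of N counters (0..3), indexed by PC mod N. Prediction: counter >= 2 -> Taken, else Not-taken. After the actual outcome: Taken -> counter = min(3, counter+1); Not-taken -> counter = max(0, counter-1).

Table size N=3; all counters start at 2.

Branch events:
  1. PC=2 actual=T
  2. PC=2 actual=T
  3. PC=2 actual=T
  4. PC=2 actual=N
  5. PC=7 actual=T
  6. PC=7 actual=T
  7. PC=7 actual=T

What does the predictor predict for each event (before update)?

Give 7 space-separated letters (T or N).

Answer: T T T T T T T

Derivation:
Ev 1: PC=2 idx=2 pred=T actual=T -> ctr[2]=3
Ev 2: PC=2 idx=2 pred=T actual=T -> ctr[2]=3
Ev 3: PC=2 idx=2 pred=T actual=T -> ctr[2]=3
Ev 4: PC=2 idx=2 pred=T actual=N -> ctr[2]=2
Ev 5: PC=7 idx=1 pred=T actual=T -> ctr[1]=3
Ev 6: PC=7 idx=1 pred=T actual=T -> ctr[1]=3
Ev 7: PC=7 idx=1 pred=T actual=T -> ctr[1]=3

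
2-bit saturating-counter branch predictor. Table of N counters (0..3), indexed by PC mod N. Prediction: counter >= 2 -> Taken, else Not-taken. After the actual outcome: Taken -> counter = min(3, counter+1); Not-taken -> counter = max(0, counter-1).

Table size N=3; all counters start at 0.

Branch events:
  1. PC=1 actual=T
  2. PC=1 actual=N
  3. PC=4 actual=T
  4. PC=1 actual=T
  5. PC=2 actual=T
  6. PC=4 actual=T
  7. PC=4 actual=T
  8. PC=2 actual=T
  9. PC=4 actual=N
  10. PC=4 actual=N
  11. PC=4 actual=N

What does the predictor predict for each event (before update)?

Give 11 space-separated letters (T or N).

Answer: N N N N N T T N T T N

Derivation:
Ev 1: PC=1 idx=1 pred=N actual=T -> ctr[1]=1
Ev 2: PC=1 idx=1 pred=N actual=N -> ctr[1]=0
Ev 3: PC=4 idx=1 pred=N actual=T -> ctr[1]=1
Ev 4: PC=1 idx=1 pred=N actual=T -> ctr[1]=2
Ev 5: PC=2 idx=2 pred=N actual=T -> ctr[2]=1
Ev 6: PC=4 idx=1 pred=T actual=T -> ctr[1]=3
Ev 7: PC=4 idx=1 pred=T actual=T -> ctr[1]=3
Ev 8: PC=2 idx=2 pred=N actual=T -> ctr[2]=2
Ev 9: PC=4 idx=1 pred=T actual=N -> ctr[1]=2
Ev 10: PC=4 idx=1 pred=T actual=N -> ctr[1]=1
Ev 11: PC=4 idx=1 pred=N actual=N -> ctr[1]=0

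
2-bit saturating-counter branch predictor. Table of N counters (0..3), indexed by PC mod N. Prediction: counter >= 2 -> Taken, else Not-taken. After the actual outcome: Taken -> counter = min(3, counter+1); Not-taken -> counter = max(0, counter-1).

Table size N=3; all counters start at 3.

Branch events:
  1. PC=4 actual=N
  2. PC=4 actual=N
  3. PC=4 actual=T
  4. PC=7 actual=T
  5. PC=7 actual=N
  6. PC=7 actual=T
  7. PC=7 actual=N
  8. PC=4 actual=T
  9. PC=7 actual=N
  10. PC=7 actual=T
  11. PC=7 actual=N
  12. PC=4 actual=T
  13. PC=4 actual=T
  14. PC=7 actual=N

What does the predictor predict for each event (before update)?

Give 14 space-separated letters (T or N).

Ev 1: PC=4 idx=1 pred=T actual=N -> ctr[1]=2
Ev 2: PC=4 idx=1 pred=T actual=N -> ctr[1]=1
Ev 3: PC=4 idx=1 pred=N actual=T -> ctr[1]=2
Ev 4: PC=7 idx=1 pred=T actual=T -> ctr[1]=3
Ev 5: PC=7 idx=1 pred=T actual=N -> ctr[1]=2
Ev 6: PC=7 idx=1 pred=T actual=T -> ctr[1]=3
Ev 7: PC=7 idx=1 pred=T actual=N -> ctr[1]=2
Ev 8: PC=4 idx=1 pred=T actual=T -> ctr[1]=3
Ev 9: PC=7 idx=1 pred=T actual=N -> ctr[1]=2
Ev 10: PC=7 idx=1 pred=T actual=T -> ctr[1]=3
Ev 11: PC=7 idx=1 pred=T actual=N -> ctr[1]=2
Ev 12: PC=4 idx=1 pred=T actual=T -> ctr[1]=3
Ev 13: PC=4 idx=1 pred=T actual=T -> ctr[1]=3
Ev 14: PC=7 idx=1 pred=T actual=N -> ctr[1]=2

Answer: T T N T T T T T T T T T T T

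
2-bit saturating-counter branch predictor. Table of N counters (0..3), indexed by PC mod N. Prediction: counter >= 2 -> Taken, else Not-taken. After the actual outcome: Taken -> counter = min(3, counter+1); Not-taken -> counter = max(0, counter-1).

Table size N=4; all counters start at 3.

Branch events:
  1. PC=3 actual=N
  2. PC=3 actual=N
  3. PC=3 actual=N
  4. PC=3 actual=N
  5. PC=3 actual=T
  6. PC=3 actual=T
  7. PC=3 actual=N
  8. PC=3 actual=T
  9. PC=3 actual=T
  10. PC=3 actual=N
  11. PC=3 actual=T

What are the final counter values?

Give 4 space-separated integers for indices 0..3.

Ev 1: PC=3 idx=3 pred=T actual=N -> ctr[3]=2
Ev 2: PC=3 idx=3 pred=T actual=N -> ctr[3]=1
Ev 3: PC=3 idx=3 pred=N actual=N -> ctr[3]=0
Ev 4: PC=3 idx=3 pred=N actual=N -> ctr[3]=0
Ev 5: PC=3 idx=3 pred=N actual=T -> ctr[3]=1
Ev 6: PC=3 idx=3 pred=N actual=T -> ctr[3]=2
Ev 7: PC=3 idx=3 pred=T actual=N -> ctr[3]=1
Ev 8: PC=3 idx=3 pred=N actual=T -> ctr[3]=2
Ev 9: PC=3 idx=3 pred=T actual=T -> ctr[3]=3
Ev 10: PC=3 idx=3 pred=T actual=N -> ctr[3]=2
Ev 11: PC=3 idx=3 pred=T actual=T -> ctr[3]=3

Answer: 3 3 3 3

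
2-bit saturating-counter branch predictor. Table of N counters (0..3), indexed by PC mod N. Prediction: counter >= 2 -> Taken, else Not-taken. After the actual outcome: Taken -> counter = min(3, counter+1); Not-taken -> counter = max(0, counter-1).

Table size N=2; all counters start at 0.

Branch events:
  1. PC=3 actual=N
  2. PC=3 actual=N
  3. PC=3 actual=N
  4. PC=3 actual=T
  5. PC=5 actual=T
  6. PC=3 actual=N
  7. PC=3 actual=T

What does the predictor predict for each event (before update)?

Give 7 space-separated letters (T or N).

Answer: N N N N N T N

Derivation:
Ev 1: PC=3 idx=1 pred=N actual=N -> ctr[1]=0
Ev 2: PC=3 idx=1 pred=N actual=N -> ctr[1]=0
Ev 3: PC=3 idx=1 pred=N actual=N -> ctr[1]=0
Ev 4: PC=3 idx=1 pred=N actual=T -> ctr[1]=1
Ev 5: PC=5 idx=1 pred=N actual=T -> ctr[1]=2
Ev 6: PC=3 idx=1 pred=T actual=N -> ctr[1]=1
Ev 7: PC=3 idx=1 pred=N actual=T -> ctr[1]=2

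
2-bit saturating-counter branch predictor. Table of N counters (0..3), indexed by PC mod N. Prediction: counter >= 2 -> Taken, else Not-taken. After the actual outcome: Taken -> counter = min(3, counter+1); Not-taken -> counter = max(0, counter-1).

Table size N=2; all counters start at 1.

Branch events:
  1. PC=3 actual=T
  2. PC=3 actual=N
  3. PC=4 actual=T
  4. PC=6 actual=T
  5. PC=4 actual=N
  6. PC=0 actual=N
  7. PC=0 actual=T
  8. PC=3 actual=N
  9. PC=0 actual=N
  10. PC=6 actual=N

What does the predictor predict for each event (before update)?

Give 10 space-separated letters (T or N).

Ev 1: PC=3 idx=1 pred=N actual=T -> ctr[1]=2
Ev 2: PC=3 idx=1 pred=T actual=N -> ctr[1]=1
Ev 3: PC=4 idx=0 pred=N actual=T -> ctr[0]=2
Ev 4: PC=6 idx=0 pred=T actual=T -> ctr[0]=3
Ev 5: PC=4 idx=0 pred=T actual=N -> ctr[0]=2
Ev 6: PC=0 idx=0 pred=T actual=N -> ctr[0]=1
Ev 7: PC=0 idx=0 pred=N actual=T -> ctr[0]=2
Ev 8: PC=3 idx=1 pred=N actual=N -> ctr[1]=0
Ev 9: PC=0 idx=0 pred=T actual=N -> ctr[0]=1
Ev 10: PC=6 idx=0 pred=N actual=N -> ctr[0]=0

Answer: N T N T T T N N T N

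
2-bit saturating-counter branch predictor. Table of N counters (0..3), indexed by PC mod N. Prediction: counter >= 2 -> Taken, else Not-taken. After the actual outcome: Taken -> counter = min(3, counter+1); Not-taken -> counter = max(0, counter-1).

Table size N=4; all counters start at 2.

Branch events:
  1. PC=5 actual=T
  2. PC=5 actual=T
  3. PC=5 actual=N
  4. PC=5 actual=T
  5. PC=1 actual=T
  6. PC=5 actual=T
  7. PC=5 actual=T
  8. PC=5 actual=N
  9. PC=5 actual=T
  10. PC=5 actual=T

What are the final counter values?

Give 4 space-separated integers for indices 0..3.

Ev 1: PC=5 idx=1 pred=T actual=T -> ctr[1]=3
Ev 2: PC=5 idx=1 pred=T actual=T -> ctr[1]=3
Ev 3: PC=5 idx=1 pred=T actual=N -> ctr[1]=2
Ev 4: PC=5 idx=1 pred=T actual=T -> ctr[1]=3
Ev 5: PC=1 idx=1 pred=T actual=T -> ctr[1]=3
Ev 6: PC=5 idx=1 pred=T actual=T -> ctr[1]=3
Ev 7: PC=5 idx=1 pred=T actual=T -> ctr[1]=3
Ev 8: PC=5 idx=1 pred=T actual=N -> ctr[1]=2
Ev 9: PC=5 idx=1 pred=T actual=T -> ctr[1]=3
Ev 10: PC=5 idx=1 pred=T actual=T -> ctr[1]=3

Answer: 2 3 2 2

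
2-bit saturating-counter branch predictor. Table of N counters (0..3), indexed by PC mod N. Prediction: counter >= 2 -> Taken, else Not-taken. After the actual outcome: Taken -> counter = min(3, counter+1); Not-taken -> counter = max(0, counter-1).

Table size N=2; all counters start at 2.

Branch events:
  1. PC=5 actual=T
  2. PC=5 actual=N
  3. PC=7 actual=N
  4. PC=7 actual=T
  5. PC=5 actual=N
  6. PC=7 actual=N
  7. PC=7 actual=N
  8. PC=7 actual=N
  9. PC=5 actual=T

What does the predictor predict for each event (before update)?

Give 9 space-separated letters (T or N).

Answer: T T T N T N N N N

Derivation:
Ev 1: PC=5 idx=1 pred=T actual=T -> ctr[1]=3
Ev 2: PC=5 idx=1 pred=T actual=N -> ctr[1]=2
Ev 3: PC=7 idx=1 pred=T actual=N -> ctr[1]=1
Ev 4: PC=7 idx=1 pred=N actual=T -> ctr[1]=2
Ev 5: PC=5 idx=1 pred=T actual=N -> ctr[1]=1
Ev 6: PC=7 idx=1 pred=N actual=N -> ctr[1]=0
Ev 7: PC=7 idx=1 pred=N actual=N -> ctr[1]=0
Ev 8: PC=7 idx=1 pred=N actual=N -> ctr[1]=0
Ev 9: PC=5 idx=1 pred=N actual=T -> ctr[1]=1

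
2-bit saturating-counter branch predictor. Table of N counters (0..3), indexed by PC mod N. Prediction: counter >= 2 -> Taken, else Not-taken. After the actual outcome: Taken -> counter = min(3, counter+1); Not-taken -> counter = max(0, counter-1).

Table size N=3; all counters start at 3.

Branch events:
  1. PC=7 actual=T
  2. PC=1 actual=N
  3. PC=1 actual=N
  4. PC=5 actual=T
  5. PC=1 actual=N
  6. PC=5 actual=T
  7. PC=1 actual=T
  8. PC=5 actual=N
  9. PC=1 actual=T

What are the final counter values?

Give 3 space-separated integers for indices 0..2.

Answer: 3 2 2

Derivation:
Ev 1: PC=7 idx=1 pred=T actual=T -> ctr[1]=3
Ev 2: PC=1 idx=1 pred=T actual=N -> ctr[1]=2
Ev 3: PC=1 idx=1 pred=T actual=N -> ctr[1]=1
Ev 4: PC=5 idx=2 pred=T actual=T -> ctr[2]=3
Ev 5: PC=1 idx=1 pred=N actual=N -> ctr[1]=0
Ev 6: PC=5 idx=2 pred=T actual=T -> ctr[2]=3
Ev 7: PC=1 idx=1 pred=N actual=T -> ctr[1]=1
Ev 8: PC=5 idx=2 pred=T actual=N -> ctr[2]=2
Ev 9: PC=1 idx=1 pred=N actual=T -> ctr[1]=2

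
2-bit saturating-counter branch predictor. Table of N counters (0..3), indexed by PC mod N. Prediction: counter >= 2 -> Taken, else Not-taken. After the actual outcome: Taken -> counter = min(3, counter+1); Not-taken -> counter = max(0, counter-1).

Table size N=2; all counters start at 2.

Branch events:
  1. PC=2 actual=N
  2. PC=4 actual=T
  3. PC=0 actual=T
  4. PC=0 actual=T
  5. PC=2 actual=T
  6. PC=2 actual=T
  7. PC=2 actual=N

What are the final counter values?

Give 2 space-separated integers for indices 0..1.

Answer: 2 2

Derivation:
Ev 1: PC=2 idx=0 pred=T actual=N -> ctr[0]=1
Ev 2: PC=4 idx=0 pred=N actual=T -> ctr[0]=2
Ev 3: PC=0 idx=0 pred=T actual=T -> ctr[0]=3
Ev 4: PC=0 idx=0 pred=T actual=T -> ctr[0]=3
Ev 5: PC=2 idx=0 pred=T actual=T -> ctr[0]=3
Ev 6: PC=2 idx=0 pred=T actual=T -> ctr[0]=3
Ev 7: PC=2 idx=0 pred=T actual=N -> ctr[0]=2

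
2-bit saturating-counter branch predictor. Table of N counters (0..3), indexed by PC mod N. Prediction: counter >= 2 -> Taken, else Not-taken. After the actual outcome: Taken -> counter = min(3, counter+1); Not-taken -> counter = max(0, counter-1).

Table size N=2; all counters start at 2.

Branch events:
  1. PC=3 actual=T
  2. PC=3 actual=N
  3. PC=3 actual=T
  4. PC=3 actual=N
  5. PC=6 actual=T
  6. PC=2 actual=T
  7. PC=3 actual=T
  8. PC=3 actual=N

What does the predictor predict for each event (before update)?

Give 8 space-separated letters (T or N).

Ev 1: PC=3 idx=1 pred=T actual=T -> ctr[1]=3
Ev 2: PC=3 idx=1 pred=T actual=N -> ctr[1]=2
Ev 3: PC=3 idx=1 pred=T actual=T -> ctr[1]=3
Ev 4: PC=3 idx=1 pred=T actual=N -> ctr[1]=2
Ev 5: PC=6 idx=0 pred=T actual=T -> ctr[0]=3
Ev 6: PC=2 idx=0 pred=T actual=T -> ctr[0]=3
Ev 7: PC=3 idx=1 pred=T actual=T -> ctr[1]=3
Ev 8: PC=3 idx=1 pred=T actual=N -> ctr[1]=2

Answer: T T T T T T T T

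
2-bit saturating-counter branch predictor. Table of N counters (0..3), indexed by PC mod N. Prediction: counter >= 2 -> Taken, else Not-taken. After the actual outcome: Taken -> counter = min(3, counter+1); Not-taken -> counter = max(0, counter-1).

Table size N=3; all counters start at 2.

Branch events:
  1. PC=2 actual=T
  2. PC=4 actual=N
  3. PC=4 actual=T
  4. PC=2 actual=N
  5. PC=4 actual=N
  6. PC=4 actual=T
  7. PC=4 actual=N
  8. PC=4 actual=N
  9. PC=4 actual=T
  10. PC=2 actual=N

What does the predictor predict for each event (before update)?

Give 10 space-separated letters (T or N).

Answer: T T N T T N T N N T

Derivation:
Ev 1: PC=2 idx=2 pred=T actual=T -> ctr[2]=3
Ev 2: PC=4 idx=1 pred=T actual=N -> ctr[1]=1
Ev 3: PC=4 idx=1 pred=N actual=T -> ctr[1]=2
Ev 4: PC=2 idx=2 pred=T actual=N -> ctr[2]=2
Ev 5: PC=4 idx=1 pred=T actual=N -> ctr[1]=1
Ev 6: PC=4 idx=1 pred=N actual=T -> ctr[1]=2
Ev 7: PC=4 idx=1 pred=T actual=N -> ctr[1]=1
Ev 8: PC=4 idx=1 pred=N actual=N -> ctr[1]=0
Ev 9: PC=4 idx=1 pred=N actual=T -> ctr[1]=1
Ev 10: PC=2 idx=2 pred=T actual=N -> ctr[2]=1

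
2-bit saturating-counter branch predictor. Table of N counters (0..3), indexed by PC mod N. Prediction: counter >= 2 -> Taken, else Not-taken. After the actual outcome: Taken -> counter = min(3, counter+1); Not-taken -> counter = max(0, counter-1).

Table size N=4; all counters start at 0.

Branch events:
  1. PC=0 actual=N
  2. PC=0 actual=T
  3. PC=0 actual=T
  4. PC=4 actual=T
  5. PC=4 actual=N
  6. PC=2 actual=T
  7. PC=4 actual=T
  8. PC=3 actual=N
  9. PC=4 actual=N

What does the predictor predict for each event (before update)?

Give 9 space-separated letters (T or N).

Ev 1: PC=0 idx=0 pred=N actual=N -> ctr[0]=0
Ev 2: PC=0 idx=0 pred=N actual=T -> ctr[0]=1
Ev 3: PC=0 idx=0 pred=N actual=T -> ctr[0]=2
Ev 4: PC=4 idx=0 pred=T actual=T -> ctr[0]=3
Ev 5: PC=4 idx=0 pred=T actual=N -> ctr[0]=2
Ev 6: PC=2 idx=2 pred=N actual=T -> ctr[2]=1
Ev 7: PC=4 idx=0 pred=T actual=T -> ctr[0]=3
Ev 8: PC=3 idx=3 pred=N actual=N -> ctr[3]=0
Ev 9: PC=4 idx=0 pred=T actual=N -> ctr[0]=2

Answer: N N N T T N T N T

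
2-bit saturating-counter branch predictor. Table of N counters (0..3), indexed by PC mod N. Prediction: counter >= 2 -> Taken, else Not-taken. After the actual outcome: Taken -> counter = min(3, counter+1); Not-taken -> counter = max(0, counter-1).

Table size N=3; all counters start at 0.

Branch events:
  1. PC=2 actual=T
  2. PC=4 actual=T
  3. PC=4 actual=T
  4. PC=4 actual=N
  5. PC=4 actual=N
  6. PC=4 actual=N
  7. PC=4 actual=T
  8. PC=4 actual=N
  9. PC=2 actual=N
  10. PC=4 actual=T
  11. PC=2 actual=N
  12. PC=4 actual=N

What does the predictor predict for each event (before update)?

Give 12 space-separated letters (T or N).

Ev 1: PC=2 idx=2 pred=N actual=T -> ctr[2]=1
Ev 2: PC=4 idx=1 pred=N actual=T -> ctr[1]=1
Ev 3: PC=4 idx=1 pred=N actual=T -> ctr[1]=2
Ev 4: PC=4 idx=1 pred=T actual=N -> ctr[1]=1
Ev 5: PC=4 idx=1 pred=N actual=N -> ctr[1]=0
Ev 6: PC=4 idx=1 pred=N actual=N -> ctr[1]=0
Ev 7: PC=4 idx=1 pred=N actual=T -> ctr[1]=1
Ev 8: PC=4 idx=1 pred=N actual=N -> ctr[1]=0
Ev 9: PC=2 idx=2 pred=N actual=N -> ctr[2]=0
Ev 10: PC=4 idx=1 pred=N actual=T -> ctr[1]=1
Ev 11: PC=2 idx=2 pred=N actual=N -> ctr[2]=0
Ev 12: PC=4 idx=1 pred=N actual=N -> ctr[1]=0

Answer: N N N T N N N N N N N N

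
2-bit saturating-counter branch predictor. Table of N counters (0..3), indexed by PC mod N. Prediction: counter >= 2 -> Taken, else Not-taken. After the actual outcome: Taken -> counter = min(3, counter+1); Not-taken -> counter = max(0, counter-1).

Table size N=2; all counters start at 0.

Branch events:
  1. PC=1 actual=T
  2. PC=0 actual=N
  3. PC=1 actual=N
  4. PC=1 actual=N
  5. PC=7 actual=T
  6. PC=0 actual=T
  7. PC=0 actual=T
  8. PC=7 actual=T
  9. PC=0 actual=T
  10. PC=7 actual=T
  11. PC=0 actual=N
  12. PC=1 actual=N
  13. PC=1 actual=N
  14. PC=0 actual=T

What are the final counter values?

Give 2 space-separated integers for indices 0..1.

Ev 1: PC=1 idx=1 pred=N actual=T -> ctr[1]=1
Ev 2: PC=0 idx=0 pred=N actual=N -> ctr[0]=0
Ev 3: PC=1 idx=1 pred=N actual=N -> ctr[1]=0
Ev 4: PC=1 idx=1 pred=N actual=N -> ctr[1]=0
Ev 5: PC=7 idx=1 pred=N actual=T -> ctr[1]=1
Ev 6: PC=0 idx=0 pred=N actual=T -> ctr[0]=1
Ev 7: PC=0 idx=0 pred=N actual=T -> ctr[0]=2
Ev 8: PC=7 idx=1 pred=N actual=T -> ctr[1]=2
Ev 9: PC=0 idx=0 pred=T actual=T -> ctr[0]=3
Ev 10: PC=7 idx=1 pred=T actual=T -> ctr[1]=3
Ev 11: PC=0 idx=0 pred=T actual=N -> ctr[0]=2
Ev 12: PC=1 idx=1 pred=T actual=N -> ctr[1]=2
Ev 13: PC=1 idx=1 pred=T actual=N -> ctr[1]=1
Ev 14: PC=0 idx=0 pred=T actual=T -> ctr[0]=3

Answer: 3 1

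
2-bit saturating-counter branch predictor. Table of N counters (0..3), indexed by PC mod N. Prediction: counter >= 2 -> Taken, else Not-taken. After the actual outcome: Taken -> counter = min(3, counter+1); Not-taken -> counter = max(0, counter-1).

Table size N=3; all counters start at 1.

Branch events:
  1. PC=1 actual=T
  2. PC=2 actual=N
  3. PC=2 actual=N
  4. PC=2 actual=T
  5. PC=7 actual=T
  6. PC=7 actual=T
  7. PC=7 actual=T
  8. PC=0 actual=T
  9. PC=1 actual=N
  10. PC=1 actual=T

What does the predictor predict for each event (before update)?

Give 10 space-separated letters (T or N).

Answer: N N N N T T T N T T

Derivation:
Ev 1: PC=1 idx=1 pred=N actual=T -> ctr[1]=2
Ev 2: PC=2 idx=2 pred=N actual=N -> ctr[2]=0
Ev 3: PC=2 idx=2 pred=N actual=N -> ctr[2]=0
Ev 4: PC=2 idx=2 pred=N actual=T -> ctr[2]=1
Ev 5: PC=7 idx=1 pred=T actual=T -> ctr[1]=3
Ev 6: PC=7 idx=1 pred=T actual=T -> ctr[1]=3
Ev 7: PC=7 idx=1 pred=T actual=T -> ctr[1]=3
Ev 8: PC=0 idx=0 pred=N actual=T -> ctr[0]=2
Ev 9: PC=1 idx=1 pred=T actual=N -> ctr[1]=2
Ev 10: PC=1 idx=1 pred=T actual=T -> ctr[1]=3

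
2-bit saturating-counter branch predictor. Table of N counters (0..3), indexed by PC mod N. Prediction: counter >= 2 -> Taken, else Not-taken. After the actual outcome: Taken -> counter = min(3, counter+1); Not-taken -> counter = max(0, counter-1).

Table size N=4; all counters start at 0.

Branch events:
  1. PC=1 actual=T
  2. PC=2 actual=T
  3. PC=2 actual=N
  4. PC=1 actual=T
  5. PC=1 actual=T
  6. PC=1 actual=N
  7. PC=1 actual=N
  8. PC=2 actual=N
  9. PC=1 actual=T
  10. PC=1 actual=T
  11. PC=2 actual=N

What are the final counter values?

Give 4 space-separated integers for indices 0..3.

Answer: 0 3 0 0

Derivation:
Ev 1: PC=1 idx=1 pred=N actual=T -> ctr[1]=1
Ev 2: PC=2 idx=2 pred=N actual=T -> ctr[2]=1
Ev 3: PC=2 idx=2 pred=N actual=N -> ctr[2]=0
Ev 4: PC=1 idx=1 pred=N actual=T -> ctr[1]=2
Ev 5: PC=1 idx=1 pred=T actual=T -> ctr[1]=3
Ev 6: PC=1 idx=1 pred=T actual=N -> ctr[1]=2
Ev 7: PC=1 idx=1 pred=T actual=N -> ctr[1]=1
Ev 8: PC=2 idx=2 pred=N actual=N -> ctr[2]=0
Ev 9: PC=1 idx=1 pred=N actual=T -> ctr[1]=2
Ev 10: PC=1 idx=1 pred=T actual=T -> ctr[1]=3
Ev 11: PC=2 idx=2 pred=N actual=N -> ctr[2]=0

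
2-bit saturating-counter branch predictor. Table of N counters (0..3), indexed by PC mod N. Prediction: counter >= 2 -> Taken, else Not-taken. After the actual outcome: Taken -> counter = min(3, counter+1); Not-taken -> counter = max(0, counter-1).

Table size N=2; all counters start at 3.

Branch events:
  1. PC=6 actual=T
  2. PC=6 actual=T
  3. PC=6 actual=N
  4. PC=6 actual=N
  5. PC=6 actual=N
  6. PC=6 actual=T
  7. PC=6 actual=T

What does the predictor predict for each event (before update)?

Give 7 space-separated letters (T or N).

Ev 1: PC=6 idx=0 pred=T actual=T -> ctr[0]=3
Ev 2: PC=6 idx=0 pred=T actual=T -> ctr[0]=3
Ev 3: PC=6 idx=0 pred=T actual=N -> ctr[0]=2
Ev 4: PC=6 idx=0 pred=T actual=N -> ctr[0]=1
Ev 5: PC=6 idx=0 pred=N actual=N -> ctr[0]=0
Ev 6: PC=6 idx=0 pred=N actual=T -> ctr[0]=1
Ev 7: PC=6 idx=0 pred=N actual=T -> ctr[0]=2

Answer: T T T T N N N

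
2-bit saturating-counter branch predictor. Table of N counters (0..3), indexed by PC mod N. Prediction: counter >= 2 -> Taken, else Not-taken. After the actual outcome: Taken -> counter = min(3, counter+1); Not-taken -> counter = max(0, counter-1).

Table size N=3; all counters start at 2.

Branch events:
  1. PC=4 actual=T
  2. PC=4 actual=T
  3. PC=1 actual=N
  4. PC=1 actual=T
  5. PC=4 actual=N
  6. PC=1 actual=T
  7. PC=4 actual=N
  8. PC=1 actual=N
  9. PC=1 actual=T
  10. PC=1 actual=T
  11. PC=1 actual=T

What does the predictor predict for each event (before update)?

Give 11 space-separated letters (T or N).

Answer: T T T T T T T T N T T

Derivation:
Ev 1: PC=4 idx=1 pred=T actual=T -> ctr[1]=3
Ev 2: PC=4 idx=1 pred=T actual=T -> ctr[1]=3
Ev 3: PC=1 idx=1 pred=T actual=N -> ctr[1]=2
Ev 4: PC=1 idx=1 pred=T actual=T -> ctr[1]=3
Ev 5: PC=4 idx=1 pred=T actual=N -> ctr[1]=2
Ev 6: PC=1 idx=1 pred=T actual=T -> ctr[1]=3
Ev 7: PC=4 idx=1 pred=T actual=N -> ctr[1]=2
Ev 8: PC=1 idx=1 pred=T actual=N -> ctr[1]=1
Ev 9: PC=1 idx=1 pred=N actual=T -> ctr[1]=2
Ev 10: PC=1 idx=1 pred=T actual=T -> ctr[1]=3
Ev 11: PC=1 idx=1 pred=T actual=T -> ctr[1]=3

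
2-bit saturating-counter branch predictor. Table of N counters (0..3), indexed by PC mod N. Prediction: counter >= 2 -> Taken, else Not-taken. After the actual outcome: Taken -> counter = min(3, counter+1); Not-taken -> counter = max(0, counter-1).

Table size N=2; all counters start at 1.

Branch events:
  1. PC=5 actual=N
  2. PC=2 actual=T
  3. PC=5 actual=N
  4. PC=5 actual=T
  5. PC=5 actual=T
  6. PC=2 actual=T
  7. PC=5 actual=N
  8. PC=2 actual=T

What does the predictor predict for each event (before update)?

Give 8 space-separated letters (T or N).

Answer: N N N N N T T T

Derivation:
Ev 1: PC=5 idx=1 pred=N actual=N -> ctr[1]=0
Ev 2: PC=2 idx=0 pred=N actual=T -> ctr[0]=2
Ev 3: PC=5 idx=1 pred=N actual=N -> ctr[1]=0
Ev 4: PC=5 idx=1 pred=N actual=T -> ctr[1]=1
Ev 5: PC=5 idx=1 pred=N actual=T -> ctr[1]=2
Ev 6: PC=2 idx=0 pred=T actual=T -> ctr[0]=3
Ev 7: PC=5 idx=1 pred=T actual=N -> ctr[1]=1
Ev 8: PC=2 idx=0 pred=T actual=T -> ctr[0]=3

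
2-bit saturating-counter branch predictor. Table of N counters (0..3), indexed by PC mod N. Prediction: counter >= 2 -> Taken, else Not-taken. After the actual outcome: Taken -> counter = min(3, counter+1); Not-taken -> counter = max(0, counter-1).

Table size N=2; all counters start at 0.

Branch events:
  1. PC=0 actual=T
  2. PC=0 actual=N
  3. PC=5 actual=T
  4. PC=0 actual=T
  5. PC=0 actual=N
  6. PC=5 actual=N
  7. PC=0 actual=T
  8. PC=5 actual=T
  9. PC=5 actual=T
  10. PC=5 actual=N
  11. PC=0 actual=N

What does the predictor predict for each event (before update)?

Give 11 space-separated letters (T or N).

Ev 1: PC=0 idx=0 pred=N actual=T -> ctr[0]=1
Ev 2: PC=0 idx=0 pred=N actual=N -> ctr[0]=0
Ev 3: PC=5 idx=1 pred=N actual=T -> ctr[1]=1
Ev 4: PC=0 idx=0 pred=N actual=T -> ctr[0]=1
Ev 5: PC=0 idx=0 pred=N actual=N -> ctr[0]=0
Ev 6: PC=5 idx=1 pred=N actual=N -> ctr[1]=0
Ev 7: PC=0 idx=0 pred=N actual=T -> ctr[0]=1
Ev 8: PC=5 idx=1 pred=N actual=T -> ctr[1]=1
Ev 9: PC=5 idx=1 pred=N actual=T -> ctr[1]=2
Ev 10: PC=5 idx=1 pred=T actual=N -> ctr[1]=1
Ev 11: PC=0 idx=0 pred=N actual=N -> ctr[0]=0

Answer: N N N N N N N N N T N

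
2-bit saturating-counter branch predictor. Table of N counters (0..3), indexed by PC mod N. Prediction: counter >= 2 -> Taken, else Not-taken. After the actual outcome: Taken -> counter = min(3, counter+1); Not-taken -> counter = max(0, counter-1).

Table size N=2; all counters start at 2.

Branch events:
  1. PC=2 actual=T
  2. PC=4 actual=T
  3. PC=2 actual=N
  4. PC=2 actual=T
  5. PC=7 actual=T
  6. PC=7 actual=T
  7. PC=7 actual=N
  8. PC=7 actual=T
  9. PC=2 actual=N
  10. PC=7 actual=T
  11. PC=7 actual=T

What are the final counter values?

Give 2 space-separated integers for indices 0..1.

Ev 1: PC=2 idx=0 pred=T actual=T -> ctr[0]=3
Ev 2: PC=4 idx=0 pred=T actual=T -> ctr[0]=3
Ev 3: PC=2 idx=0 pred=T actual=N -> ctr[0]=2
Ev 4: PC=2 idx=0 pred=T actual=T -> ctr[0]=3
Ev 5: PC=7 idx=1 pred=T actual=T -> ctr[1]=3
Ev 6: PC=7 idx=1 pred=T actual=T -> ctr[1]=3
Ev 7: PC=7 idx=1 pred=T actual=N -> ctr[1]=2
Ev 8: PC=7 idx=1 pred=T actual=T -> ctr[1]=3
Ev 9: PC=2 idx=0 pred=T actual=N -> ctr[0]=2
Ev 10: PC=7 idx=1 pred=T actual=T -> ctr[1]=3
Ev 11: PC=7 idx=1 pred=T actual=T -> ctr[1]=3

Answer: 2 3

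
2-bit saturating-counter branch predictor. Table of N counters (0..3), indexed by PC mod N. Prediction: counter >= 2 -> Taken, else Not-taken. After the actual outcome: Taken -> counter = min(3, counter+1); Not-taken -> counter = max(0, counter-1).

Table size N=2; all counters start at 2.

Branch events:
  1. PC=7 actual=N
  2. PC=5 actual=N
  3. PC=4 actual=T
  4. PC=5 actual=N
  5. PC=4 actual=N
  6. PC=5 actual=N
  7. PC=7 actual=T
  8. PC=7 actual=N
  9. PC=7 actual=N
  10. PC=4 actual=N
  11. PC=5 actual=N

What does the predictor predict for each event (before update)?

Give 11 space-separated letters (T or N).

Ev 1: PC=7 idx=1 pred=T actual=N -> ctr[1]=1
Ev 2: PC=5 idx=1 pred=N actual=N -> ctr[1]=0
Ev 3: PC=4 idx=0 pred=T actual=T -> ctr[0]=3
Ev 4: PC=5 idx=1 pred=N actual=N -> ctr[1]=0
Ev 5: PC=4 idx=0 pred=T actual=N -> ctr[0]=2
Ev 6: PC=5 idx=1 pred=N actual=N -> ctr[1]=0
Ev 7: PC=7 idx=1 pred=N actual=T -> ctr[1]=1
Ev 8: PC=7 idx=1 pred=N actual=N -> ctr[1]=0
Ev 9: PC=7 idx=1 pred=N actual=N -> ctr[1]=0
Ev 10: PC=4 idx=0 pred=T actual=N -> ctr[0]=1
Ev 11: PC=5 idx=1 pred=N actual=N -> ctr[1]=0

Answer: T N T N T N N N N T N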